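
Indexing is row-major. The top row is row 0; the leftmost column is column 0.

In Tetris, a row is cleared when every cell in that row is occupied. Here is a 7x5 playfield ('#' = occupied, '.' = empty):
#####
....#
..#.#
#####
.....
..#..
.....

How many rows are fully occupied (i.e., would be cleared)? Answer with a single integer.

Answer: 2

Derivation:
Check each row:
  row 0: 0 empty cells -> FULL (clear)
  row 1: 4 empty cells -> not full
  row 2: 3 empty cells -> not full
  row 3: 0 empty cells -> FULL (clear)
  row 4: 5 empty cells -> not full
  row 5: 4 empty cells -> not full
  row 6: 5 empty cells -> not full
Total rows cleared: 2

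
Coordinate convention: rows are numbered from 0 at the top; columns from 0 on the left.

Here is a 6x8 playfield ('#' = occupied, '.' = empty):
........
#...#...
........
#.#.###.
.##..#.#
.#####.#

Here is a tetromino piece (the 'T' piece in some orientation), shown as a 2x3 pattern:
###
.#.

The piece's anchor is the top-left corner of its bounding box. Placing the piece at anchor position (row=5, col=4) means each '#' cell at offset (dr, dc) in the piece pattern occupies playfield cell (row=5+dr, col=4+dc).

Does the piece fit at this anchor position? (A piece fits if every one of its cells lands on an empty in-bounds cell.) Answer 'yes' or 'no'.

Check each piece cell at anchor (5, 4):
  offset (0,0) -> (5,4): occupied ('#') -> FAIL
  offset (0,1) -> (5,5): occupied ('#') -> FAIL
  offset (0,2) -> (5,6): empty -> OK
  offset (1,1) -> (6,5): out of bounds -> FAIL
All cells valid: no

Answer: no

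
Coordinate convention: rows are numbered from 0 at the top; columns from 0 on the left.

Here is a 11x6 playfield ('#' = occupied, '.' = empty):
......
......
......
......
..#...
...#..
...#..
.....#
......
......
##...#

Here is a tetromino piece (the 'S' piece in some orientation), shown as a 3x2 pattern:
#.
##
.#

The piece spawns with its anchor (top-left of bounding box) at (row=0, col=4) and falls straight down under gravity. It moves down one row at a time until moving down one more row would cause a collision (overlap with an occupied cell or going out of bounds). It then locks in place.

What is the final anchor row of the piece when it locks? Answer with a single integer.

Spawn at (row=0, col=4). Try each row:
  row 0: fits
  row 1: fits
  row 2: fits
  row 3: fits
  row 4: fits
  row 5: blocked -> lock at row 4

Answer: 4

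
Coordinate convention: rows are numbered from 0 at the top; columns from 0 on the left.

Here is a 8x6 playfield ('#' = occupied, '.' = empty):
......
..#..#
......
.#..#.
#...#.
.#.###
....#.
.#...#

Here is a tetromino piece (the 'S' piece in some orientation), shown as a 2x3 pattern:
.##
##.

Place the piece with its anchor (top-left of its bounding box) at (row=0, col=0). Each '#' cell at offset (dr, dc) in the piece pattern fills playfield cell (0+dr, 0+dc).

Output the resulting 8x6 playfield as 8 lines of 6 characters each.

Fill (0+0,0+1) = (0,1)
Fill (0+0,0+2) = (0,2)
Fill (0+1,0+0) = (1,0)
Fill (0+1,0+1) = (1,1)

Answer: .##...
###..#
......
.#..#.
#...#.
.#.###
....#.
.#...#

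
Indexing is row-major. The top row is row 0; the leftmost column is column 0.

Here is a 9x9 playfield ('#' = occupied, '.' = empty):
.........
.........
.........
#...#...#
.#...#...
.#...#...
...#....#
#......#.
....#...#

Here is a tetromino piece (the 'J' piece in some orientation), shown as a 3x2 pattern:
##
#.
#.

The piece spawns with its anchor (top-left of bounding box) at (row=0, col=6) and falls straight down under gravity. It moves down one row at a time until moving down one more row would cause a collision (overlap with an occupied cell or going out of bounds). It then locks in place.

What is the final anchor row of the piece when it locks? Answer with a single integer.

Spawn at (row=0, col=6). Try each row:
  row 0: fits
  row 1: fits
  row 2: fits
  row 3: fits
  row 4: fits
  row 5: fits
  row 6: fits
  row 7: blocked -> lock at row 6

Answer: 6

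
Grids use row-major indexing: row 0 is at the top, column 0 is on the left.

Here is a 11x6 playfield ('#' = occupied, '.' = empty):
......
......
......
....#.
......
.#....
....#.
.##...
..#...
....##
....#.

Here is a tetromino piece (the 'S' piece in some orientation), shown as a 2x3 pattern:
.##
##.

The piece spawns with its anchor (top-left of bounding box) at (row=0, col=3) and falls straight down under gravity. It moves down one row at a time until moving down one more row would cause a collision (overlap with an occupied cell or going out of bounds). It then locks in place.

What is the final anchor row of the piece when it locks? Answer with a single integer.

Answer: 1

Derivation:
Spawn at (row=0, col=3). Try each row:
  row 0: fits
  row 1: fits
  row 2: blocked -> lock at row 1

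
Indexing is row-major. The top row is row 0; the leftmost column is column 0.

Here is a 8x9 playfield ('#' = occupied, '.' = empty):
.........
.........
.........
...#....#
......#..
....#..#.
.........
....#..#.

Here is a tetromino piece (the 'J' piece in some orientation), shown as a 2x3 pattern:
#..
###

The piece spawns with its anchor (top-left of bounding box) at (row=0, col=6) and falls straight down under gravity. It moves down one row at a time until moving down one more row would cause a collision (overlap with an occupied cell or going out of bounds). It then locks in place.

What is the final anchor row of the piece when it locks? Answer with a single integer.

Spawn at (row=0, col=6). Try each row:
  row 0: fits
  row 1: fits
  row 2: blocked -> lock at row 1

Answer: 1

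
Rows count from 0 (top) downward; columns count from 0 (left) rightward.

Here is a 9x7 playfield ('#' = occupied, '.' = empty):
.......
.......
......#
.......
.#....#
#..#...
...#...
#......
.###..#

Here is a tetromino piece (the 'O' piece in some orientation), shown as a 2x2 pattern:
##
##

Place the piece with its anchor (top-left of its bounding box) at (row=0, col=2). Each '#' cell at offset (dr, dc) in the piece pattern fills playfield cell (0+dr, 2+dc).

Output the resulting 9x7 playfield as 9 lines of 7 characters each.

Fill (0+0,2+0) = (0,2)
Fill (0+0,2+1) = (0,3)
Fill (0+1,2+0) = (1,2)
Fill (0+1,2+1) = (1,3)

Answer: ..##...
..##...
......#
.......
.#....#
#..#...
...#...
#......
.###..#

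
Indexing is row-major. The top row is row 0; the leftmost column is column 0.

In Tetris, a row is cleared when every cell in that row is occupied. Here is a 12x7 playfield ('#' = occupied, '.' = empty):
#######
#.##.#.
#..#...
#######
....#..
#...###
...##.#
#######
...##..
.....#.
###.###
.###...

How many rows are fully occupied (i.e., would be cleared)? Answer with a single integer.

Check each row:
  row 0: 0 empty cells -> FULL (clear)
  row 1: 3 empty cells -> not full
  row 2: 5 empty cells -> not full
  row 3: 0 empty cells -> FULL (clear)
  row 4: 6 empty cells -> not full
  row 5: 3 empty cells -> not full
  row 6: 4 empty cells -> not full
  row 7: 0 empty cells -> FULL (clear)
  row 8: 5 empty cells -> not full
  row 9: 6 empty cells -> not full
  row 10: 1 empty cell -> not full
  row 11: 4 empty cells -> not full
Total rows cleared: 3

Answer: 3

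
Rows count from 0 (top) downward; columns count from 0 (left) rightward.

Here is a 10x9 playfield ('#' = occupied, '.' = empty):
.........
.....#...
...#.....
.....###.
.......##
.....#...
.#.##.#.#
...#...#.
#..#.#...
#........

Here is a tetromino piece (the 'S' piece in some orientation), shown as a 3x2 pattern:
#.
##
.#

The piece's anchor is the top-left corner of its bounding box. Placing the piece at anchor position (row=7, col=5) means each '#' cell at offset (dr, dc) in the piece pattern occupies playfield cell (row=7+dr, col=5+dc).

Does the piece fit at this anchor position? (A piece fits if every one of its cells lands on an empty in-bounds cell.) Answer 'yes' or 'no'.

Check each piece cell at anchor (7, 5):
  offset (0,0) -> (7,5): empty -> OK
  offset (1,0) -> (8,5): occupied ('#') -> FAIL
  offset (1,1) -> (8,6): empty -> OK
  offset (2,1) -> (9,6): empty -> OK
All cells valid: no

Answer: no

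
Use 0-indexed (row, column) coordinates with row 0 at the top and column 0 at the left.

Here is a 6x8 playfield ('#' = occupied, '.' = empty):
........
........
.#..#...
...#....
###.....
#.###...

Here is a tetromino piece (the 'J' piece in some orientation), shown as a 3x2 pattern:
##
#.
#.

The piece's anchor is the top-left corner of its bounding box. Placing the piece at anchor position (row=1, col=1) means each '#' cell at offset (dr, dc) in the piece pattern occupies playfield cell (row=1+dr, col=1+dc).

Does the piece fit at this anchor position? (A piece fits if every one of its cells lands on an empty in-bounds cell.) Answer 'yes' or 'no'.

Answer: no

Derivation:
Check each piece cell at anchor (1, 1):
  offset (0,0) -> (1,1): empty -> OK
  offset (0,1) -> (1,2): empty -> OK
  offset (1,0) -> (2,1): occupied ('#') -> FAIL
  offset (2,0) -> (3,1): empty -> OK
All cells valid: no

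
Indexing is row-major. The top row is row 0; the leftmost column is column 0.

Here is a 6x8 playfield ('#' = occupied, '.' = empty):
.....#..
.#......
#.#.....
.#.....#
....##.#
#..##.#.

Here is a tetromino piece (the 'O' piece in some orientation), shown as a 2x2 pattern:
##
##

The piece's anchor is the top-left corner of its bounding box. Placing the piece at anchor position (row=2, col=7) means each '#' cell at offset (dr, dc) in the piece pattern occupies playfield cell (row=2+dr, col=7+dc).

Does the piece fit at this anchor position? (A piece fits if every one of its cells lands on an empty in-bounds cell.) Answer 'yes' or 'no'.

Answer: no

Derivation:
Check each piece cell at anchor (2, 7):
  offset (0,0) -> (2,7): empty -> OK
  offset (0,1) -> (2,8): out of bounds -> FAIL
  offset (1,0) -> (3,7): occupied ('#') -> FAIL
  offset (1,1) -> (3,8): out of bounds -> FAIL
All cells valid: no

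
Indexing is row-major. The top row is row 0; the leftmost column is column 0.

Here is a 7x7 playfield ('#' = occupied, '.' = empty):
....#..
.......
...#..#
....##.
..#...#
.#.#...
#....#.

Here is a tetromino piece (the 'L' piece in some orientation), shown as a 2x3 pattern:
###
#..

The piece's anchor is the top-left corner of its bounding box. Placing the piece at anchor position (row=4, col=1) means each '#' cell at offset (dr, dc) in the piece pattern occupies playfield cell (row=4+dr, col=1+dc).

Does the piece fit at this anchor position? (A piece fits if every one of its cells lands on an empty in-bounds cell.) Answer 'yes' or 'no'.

Check each piece cell at anchor (4, 1):
  offset (0,0) -> (4,1): empty -> OK
  offset (0,1) -> (4,2): occupied ('#') -> FAIL
  offset (0,2) -> (4,3): empty -> OK
  offset (1,0) -> (5,1): occupied ('#') -> FAIL
All cells valid: no

Answer: no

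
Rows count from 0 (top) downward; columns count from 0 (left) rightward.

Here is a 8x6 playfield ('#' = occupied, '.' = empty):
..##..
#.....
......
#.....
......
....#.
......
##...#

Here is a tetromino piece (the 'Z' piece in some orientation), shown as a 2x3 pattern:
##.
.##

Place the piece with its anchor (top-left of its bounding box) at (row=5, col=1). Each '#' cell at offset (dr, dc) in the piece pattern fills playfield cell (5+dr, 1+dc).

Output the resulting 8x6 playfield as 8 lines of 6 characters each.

Fill (5+0,1+0) = (5,1)
Fill (5+0,1+1) = (5,2)
Fill (5+1,1+1) = (6,2)
Fill (5+1,1+2) = (6,3)

Answer: ..##..
#.....
......
#.....
......
.##.#.
..##..
##...#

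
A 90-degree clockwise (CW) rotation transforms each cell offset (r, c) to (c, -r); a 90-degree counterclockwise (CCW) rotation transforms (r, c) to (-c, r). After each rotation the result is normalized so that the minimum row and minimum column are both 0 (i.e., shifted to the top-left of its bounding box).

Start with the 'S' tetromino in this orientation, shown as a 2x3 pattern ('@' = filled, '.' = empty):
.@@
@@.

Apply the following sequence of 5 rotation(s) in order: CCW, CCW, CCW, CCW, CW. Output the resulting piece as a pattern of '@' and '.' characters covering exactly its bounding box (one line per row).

Start:
.@@
@@.
After rotation 1 (CCW):
@.
@@
.@
After rotation 2 (CCW):
.@@
@@.
After rotation 3 (CCW):
@.
@@
.@
After rotation 4 (CCW):
.@@
@@.
After rotation 5 (CW):
@.
@@
.@

Answer: @.
@@
.@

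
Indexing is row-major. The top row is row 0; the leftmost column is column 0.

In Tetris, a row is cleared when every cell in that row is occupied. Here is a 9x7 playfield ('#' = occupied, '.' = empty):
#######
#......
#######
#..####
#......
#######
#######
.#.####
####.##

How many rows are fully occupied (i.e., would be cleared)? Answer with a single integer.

Answer: 4

Derivation:
Check each row:
  row 0: 0 empty cells -> FULL (clear)
  row 1: 6 empty cells -> not full
  row 2: 0 empty cells -> FULL (clear)
  row 3: 2 empty cells -> not full
  row 4: 6 empty cells -> not full
  row 5: 0 empty cells -> FULL (clear)
  row 6: 0 empty cells -> FULL (clear)
  row 7: 2 empty cells -> not full
  row 8: 1 empty cell -> not full
Total rows cleared: 4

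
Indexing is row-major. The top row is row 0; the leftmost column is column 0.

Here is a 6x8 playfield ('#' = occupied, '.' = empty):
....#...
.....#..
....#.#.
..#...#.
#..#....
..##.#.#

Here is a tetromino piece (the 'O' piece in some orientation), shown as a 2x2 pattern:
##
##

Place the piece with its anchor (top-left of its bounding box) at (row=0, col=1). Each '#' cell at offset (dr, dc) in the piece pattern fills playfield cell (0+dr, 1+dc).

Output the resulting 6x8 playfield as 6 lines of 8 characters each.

Fill (0+0,1+0) = (0,1)
Fill (0+0,1+1) = (0,2)
Fill (0+1,1+0) = (1,1)
Fill (0+1,1+1) = (1,2)

Answer: .##.#...
.##..#..
....#.#.
..#...#.
#..#....
..##.#.#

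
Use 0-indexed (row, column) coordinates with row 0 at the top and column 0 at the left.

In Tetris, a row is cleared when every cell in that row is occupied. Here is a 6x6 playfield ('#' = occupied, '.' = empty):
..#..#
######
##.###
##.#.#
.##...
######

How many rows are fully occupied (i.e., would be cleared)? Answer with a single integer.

Answer: 2

Derivation:
Check each row:
  row 0: 4 empty cells -> not full
  row 1: 0 empty cells -> FULL (clear)
  row 2: 1 empty cell -> not full
  row 3: 2 empty cells -> not full
  row 4: 4 empty cells -> not full
  row 5: 0 empty cells -> FULL (clear)
Total rows cleared: 2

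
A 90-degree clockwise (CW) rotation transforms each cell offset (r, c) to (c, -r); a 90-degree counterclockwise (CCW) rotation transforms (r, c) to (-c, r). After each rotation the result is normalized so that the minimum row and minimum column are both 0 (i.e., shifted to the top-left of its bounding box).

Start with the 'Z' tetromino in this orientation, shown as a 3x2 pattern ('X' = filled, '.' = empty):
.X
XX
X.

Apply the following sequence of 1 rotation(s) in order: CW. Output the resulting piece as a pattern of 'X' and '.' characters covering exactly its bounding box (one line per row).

Answer: XX.
.XX

Derivation:
Start:
.X
XX
X.
After rotation 1 (CW):
XX.
.XX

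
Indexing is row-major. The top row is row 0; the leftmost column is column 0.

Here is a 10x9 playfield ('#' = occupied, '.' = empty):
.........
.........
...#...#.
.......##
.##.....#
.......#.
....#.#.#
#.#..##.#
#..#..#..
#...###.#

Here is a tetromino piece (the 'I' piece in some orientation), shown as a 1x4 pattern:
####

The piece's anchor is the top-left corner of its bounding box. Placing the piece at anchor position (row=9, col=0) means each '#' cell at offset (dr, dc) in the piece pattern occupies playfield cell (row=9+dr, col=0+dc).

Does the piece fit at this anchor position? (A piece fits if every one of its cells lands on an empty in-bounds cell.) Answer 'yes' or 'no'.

Check each piece cell at anchor (9, 0):
  offset (0,0) -> (9,0): occupied ('#') -> FAIL
  offset (0,1) -> (9,1): empty -> OK
  offset (0,2) -> (9,2): empty -> OK
  offset (0,3) -> (9,3): empty -> OK
All cells valid: no

Answer: no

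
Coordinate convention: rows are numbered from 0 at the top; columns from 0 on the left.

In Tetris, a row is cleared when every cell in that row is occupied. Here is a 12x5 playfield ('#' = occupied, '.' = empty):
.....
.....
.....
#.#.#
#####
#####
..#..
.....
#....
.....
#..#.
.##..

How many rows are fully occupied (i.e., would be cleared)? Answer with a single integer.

Check each row:
  row 0: 5 empty cells -> not full
  row 1: 5 empty cells -> not full
  row 2: 5 empty cells -> not full
  row 3: 2 empty cells -> not full
  row 4: 0 empty cells -> FULL (clear)
  row 5: 0 empty cells -> FULL (clear)
  row 6: 4 empty cells -> not full
  row 7: 5 empty cells -> not full
  row 8: 4 empty cells -> not full
  row 9: 5 empty cells -> not full
  row 10: 3 empty cells -> not full
  row 11: 3 empty cells -> not full
Total rows cleared: 2

Answer: 2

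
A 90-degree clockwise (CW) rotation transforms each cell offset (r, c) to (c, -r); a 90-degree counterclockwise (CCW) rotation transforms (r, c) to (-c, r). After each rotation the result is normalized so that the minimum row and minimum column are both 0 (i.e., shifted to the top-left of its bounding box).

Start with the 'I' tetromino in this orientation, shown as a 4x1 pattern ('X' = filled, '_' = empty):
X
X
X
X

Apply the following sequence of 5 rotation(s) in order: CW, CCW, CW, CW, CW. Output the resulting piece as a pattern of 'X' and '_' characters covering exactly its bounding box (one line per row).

Start:
X
X
X
X
After rotation 1 (CW):
XXXX
After rotation 2 (CCW):
X
X
X
X
After rotation 3 (CW):
XXXX
After rotation 4 (CW):
X
X
X
X
After rotation 5 (CW):
XXXX

Answer: XXXX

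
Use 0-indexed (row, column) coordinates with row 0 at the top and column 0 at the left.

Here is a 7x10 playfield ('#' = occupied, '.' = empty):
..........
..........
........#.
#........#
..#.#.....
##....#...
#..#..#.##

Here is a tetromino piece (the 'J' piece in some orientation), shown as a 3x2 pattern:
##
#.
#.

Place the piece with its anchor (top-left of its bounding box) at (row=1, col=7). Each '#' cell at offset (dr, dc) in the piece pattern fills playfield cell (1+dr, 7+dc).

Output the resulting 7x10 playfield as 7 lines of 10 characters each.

Answer: ..........
.......##.
.......##.
#......#.#
..#.#.....
##....#...
#..#..#.##

Derivation:
Fill (1+0,7+0) = (1,7)
Fill (1+0,7+1) = (1,8)
Fill (1+1,7+0) = (2,7)
Fill (1+2,7+0) = (3,7)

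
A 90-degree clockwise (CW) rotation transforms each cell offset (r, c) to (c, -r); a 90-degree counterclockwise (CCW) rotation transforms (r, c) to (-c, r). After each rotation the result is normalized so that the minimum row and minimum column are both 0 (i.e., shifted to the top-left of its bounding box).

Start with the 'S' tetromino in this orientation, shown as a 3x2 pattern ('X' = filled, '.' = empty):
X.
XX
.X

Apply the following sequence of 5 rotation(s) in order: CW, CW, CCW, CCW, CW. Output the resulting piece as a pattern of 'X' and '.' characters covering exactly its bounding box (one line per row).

Answer: .XX
XX.

Derivation:
Start:
X.
XX
.X
After rotation 1 (CW):
.XX
XX.
After rotation 2 (CW):
X.
XX
.X
After rotation 3 (CCW):
.XX
XX.
After rotation 4 (CCW):
X.
XX
.X
After rotation 5 (CW):
.XX
XX.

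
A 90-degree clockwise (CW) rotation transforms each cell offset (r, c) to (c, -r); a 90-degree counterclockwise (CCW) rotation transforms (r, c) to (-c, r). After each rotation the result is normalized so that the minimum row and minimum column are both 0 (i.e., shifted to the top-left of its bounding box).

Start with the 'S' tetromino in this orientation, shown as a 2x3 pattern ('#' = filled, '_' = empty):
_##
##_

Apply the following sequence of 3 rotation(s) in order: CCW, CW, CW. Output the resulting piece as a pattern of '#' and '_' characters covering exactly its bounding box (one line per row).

Start:
_##
##_
After rotation 1 (CCW):
#_
##
_#
After rotation 2 (CW):
_##
##_
After rotation 3 (CW):
#_
##
_#

Answer: #_
##
_#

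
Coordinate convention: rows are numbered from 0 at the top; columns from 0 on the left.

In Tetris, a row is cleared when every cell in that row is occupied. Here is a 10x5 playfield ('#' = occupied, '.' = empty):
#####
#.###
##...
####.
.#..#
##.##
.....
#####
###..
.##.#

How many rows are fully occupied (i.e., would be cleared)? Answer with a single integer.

Check each row:
  row 0: 0 empty cells -> FULL (clear)
  row 1: 1 empty cell -> not full
  row 2: 3 empty cells -> not full
  row 3: 1 empty cell -> not full
  row 4: 3 empty cells -> not full
  row 5: 1 empty cell -> not full
  row 6: 5 empty cells -> not full
  row 7: 0 empty cells -> FULL (clear)
  row 8: 2 empty cells -> not full
  row 9: 2 empty cells -> not full
Total rows cleared: 2

Answer: 2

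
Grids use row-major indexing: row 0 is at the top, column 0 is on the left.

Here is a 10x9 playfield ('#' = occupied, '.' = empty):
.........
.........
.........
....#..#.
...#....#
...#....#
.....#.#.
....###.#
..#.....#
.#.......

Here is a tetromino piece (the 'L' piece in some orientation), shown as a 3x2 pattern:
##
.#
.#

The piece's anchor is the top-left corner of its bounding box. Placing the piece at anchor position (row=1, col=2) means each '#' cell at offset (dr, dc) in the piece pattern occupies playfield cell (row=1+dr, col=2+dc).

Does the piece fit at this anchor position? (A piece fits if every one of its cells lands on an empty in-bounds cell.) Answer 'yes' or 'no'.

Answer: yes

Derivation:
Check each piece cell at anchor (1, 2):
  offset (0,0) -> (1,2): empty -> OK
  offset (0,1) -> (1,3): empty -> OK
  offset (1,1) -> (2,3): empty -> OK
  offset (2,1) -> (3,3): empty -> OK
All cells valid: yes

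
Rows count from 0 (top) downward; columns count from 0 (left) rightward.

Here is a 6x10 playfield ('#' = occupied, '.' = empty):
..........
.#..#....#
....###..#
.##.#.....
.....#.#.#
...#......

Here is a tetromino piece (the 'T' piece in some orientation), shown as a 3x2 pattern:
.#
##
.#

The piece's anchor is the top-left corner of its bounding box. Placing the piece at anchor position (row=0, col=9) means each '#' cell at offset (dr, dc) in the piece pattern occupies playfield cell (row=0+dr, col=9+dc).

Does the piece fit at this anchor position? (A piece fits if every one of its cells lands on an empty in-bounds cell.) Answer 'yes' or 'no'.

Answer: no

Derivation:
Check each piece cell at anchor (0, 9):
  offset (0,1) -> (0,10): out of bounds -> FAIL
  offset (1,0) -> (1,9): occupied ('#') -> FAIL
  offset (1,1) -> (1,10): out of bounds -> FAIL
  offset (2,1) -> (2,10): out of bounds -> FAIL
All cells valid: no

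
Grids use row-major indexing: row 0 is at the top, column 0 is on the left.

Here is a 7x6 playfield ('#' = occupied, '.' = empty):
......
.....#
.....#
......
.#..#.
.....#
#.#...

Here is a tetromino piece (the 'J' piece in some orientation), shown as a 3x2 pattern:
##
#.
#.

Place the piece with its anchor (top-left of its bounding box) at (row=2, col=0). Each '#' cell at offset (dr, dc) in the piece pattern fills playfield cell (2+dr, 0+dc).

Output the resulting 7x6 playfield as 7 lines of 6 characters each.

Answer: ......
.....#
##...#
#.....
##..#.
.....#
#.#...

Derivation:
Fill (2+0,0+0) = (2,0)
Fill (2+0,0+1) = (2,1)
Fill (2+1,0+0) = (3,0)
Fill (2+2,0+0) = (4,0)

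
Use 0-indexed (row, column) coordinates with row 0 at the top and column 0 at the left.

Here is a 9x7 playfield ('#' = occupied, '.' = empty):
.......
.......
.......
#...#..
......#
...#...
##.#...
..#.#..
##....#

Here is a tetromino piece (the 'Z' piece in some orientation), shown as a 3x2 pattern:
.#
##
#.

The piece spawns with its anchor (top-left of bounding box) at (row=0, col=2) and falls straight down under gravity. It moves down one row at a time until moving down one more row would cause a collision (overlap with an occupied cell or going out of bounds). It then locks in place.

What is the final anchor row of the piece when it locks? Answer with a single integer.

Answer: 3

Derivation:
Spawn at (row=0, col=2). Try each row:
  row 0: fits
  row 1: fits
  row 2: fits
  row 3: fits
  row 4: blocked -> lock at row 3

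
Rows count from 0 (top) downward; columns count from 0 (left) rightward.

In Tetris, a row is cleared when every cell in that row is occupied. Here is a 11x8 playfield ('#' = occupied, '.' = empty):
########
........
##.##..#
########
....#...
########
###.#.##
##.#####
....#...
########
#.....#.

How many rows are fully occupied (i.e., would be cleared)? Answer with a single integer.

Check each row:
  row 0: 0 empty cells -> FULL (clear)
  row 1: 8 empty cells -> not full
  row 2: 3 empty cells -> not full
  row 3: 0 empty cells -> FULL (clear)
  row 4: 7 empty cells -> not full
  row 5: 0 empty cells -> FULL (clear)
  row 6: 2 empty cells -> not full
  row 7: 1 empty cell -> not full
  row 8: 7 empty cells -> not full
  row 9: 0 empty cells -> FULL (clear)
  row 10: 6 empty cells -> not full
Total rows cleared: 4

Answer: 4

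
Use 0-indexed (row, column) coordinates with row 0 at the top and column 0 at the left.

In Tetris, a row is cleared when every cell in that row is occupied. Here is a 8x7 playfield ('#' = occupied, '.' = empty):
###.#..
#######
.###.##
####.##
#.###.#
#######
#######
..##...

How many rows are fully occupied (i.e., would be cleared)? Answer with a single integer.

Check each row:
  row 0: 3 empty cells -> not full
  row 1: 0 empty cells -> FULL (clear)
  row 2: 2 empty cells -> not full
  row 3: 1 empty cell -> not full
  row 4: 2 empty cells -> not full
  row 5: 0 empty cells -> FULL (clear)
  row 6: 0 empty cells -> FULL (clear)
  row 7: 5 empty cells -> not full
Total rows cleared: 3

Answer: 3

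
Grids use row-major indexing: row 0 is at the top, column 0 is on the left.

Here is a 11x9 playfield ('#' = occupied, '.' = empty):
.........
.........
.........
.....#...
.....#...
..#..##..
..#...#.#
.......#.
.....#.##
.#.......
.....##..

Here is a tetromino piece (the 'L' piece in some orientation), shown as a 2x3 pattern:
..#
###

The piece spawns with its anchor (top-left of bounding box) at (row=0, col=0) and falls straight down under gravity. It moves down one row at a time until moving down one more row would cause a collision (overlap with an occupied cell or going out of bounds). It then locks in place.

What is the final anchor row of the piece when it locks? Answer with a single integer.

Answer: 3

Derivation:
Spawn at (row=0, col=0). Try each row:
  row 0: fits
  row 1: fits
  row 2: fits
  row 3: fits
  row 4: blocked -> lock at row 3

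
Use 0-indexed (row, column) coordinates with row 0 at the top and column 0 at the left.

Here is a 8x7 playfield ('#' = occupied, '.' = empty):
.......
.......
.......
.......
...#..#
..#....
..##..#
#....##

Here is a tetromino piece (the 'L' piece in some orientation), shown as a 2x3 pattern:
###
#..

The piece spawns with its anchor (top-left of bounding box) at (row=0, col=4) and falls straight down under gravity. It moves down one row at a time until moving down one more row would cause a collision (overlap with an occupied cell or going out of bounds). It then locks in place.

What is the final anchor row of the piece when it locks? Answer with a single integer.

Answer: 3

Derivation:
Spawn at (row=0, col=4). Try each row:
  row 0: fits
  row 1: fits
  row 2: fits
  row 3: fits
  row 4: blocked -> lock at row 3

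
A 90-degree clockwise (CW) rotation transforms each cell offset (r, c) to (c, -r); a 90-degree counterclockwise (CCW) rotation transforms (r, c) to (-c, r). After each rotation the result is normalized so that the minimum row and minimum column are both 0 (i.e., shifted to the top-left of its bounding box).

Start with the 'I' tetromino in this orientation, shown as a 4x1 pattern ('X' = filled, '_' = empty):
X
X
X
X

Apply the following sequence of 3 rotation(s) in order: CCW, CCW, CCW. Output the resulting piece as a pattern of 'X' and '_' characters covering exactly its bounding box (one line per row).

Start:
X
X
X
X
After rotation 1 (CCW):
XXXX
After rotation 2 (CCW):
X
X
X
X
After rotation 3 (CCW):
XXXX

Answer: XXXX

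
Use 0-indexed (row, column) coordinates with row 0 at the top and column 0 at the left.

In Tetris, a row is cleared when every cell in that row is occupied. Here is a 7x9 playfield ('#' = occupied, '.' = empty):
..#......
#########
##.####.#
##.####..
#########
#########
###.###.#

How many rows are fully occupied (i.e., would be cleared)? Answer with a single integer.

Answer: 3

Derivation:
Check each row:
  row 0: 8 empty cells -> not full
  row 1: 0 empty cells -> FULL (clear)
  row 2: 2 empty cells -> not full
  row 3: 3 empty cells -> not full
  row 4: 0 empty cells -> FULL (clear)
  row 5: 0 empty cells -> FULL (clear)
  row 6: 2 empty cells -> not full
Total rows cleared: 3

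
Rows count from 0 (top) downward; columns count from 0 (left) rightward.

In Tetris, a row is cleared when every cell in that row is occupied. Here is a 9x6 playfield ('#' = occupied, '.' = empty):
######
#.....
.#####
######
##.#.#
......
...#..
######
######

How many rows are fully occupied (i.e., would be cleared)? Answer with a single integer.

Check each row:
  row 0: 0 empty cells -> FULL (clear)
  row 1: 5 empty cells -> not full
  row 2: 1 empty cell -> not full
  row 3: 0 empty cells -> FULL (clear)
  row 4: 2 empty cells -> not full
  row 5: 6 empty cells -> not full
  row 6: 5 empty cells -> not full
  row 7: 0 empty cells -> FULL (clear)
  row 8: 0 empty cells -> FULL (clear)
Total rows cleared: 4

Answer: 4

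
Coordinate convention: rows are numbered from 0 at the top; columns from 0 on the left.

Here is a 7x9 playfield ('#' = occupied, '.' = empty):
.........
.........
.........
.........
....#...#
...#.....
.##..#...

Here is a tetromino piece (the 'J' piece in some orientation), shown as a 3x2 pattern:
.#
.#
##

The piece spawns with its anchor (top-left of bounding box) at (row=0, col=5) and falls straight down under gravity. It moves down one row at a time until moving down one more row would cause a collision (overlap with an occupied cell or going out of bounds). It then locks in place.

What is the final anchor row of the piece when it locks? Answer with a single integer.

Answer: 3

Derivation:
Spawn at (row=0, col=5). Try each row:
  row 0: fits
  row 1: fits
  row 2: fits
  row 3: fits
  row 4: blocked -> lock at row 3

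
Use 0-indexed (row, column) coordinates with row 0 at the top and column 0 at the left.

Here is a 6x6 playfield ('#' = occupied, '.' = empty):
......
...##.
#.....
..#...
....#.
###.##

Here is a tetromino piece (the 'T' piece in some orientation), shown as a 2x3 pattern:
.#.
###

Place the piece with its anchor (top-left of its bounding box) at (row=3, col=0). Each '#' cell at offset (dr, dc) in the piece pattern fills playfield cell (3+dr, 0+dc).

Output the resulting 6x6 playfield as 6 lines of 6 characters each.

Answer: ......
...##.
#.....
.##...
###.#.
###.##

Derivation:
Fill (3+0,0+1) = (3,1)
Fill (3+1,0+0) = (4,0)
Fill (3+1,0+1) = (4,1)
Fill (3+1,0+2) = (4,2)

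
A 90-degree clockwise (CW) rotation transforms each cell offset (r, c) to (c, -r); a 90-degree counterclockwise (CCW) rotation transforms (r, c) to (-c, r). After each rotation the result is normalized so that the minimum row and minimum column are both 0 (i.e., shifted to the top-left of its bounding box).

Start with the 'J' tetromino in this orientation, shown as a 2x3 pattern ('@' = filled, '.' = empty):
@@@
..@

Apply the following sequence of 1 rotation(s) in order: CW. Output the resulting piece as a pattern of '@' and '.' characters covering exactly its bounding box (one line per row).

Start:
@@@
..@
After rotation 1 (CW):
.@
.@
@@

Answer: .@
.@
@@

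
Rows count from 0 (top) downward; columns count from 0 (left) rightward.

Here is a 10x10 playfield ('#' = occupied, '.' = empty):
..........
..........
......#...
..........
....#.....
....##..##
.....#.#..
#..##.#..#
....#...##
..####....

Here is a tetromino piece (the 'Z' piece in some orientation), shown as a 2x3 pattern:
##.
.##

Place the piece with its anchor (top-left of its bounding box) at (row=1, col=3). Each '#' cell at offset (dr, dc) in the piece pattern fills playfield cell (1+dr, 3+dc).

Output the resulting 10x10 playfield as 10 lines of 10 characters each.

Answer: ..........
...##.....
....###...
..........
....#.....
....##..##
.....#.#..
#..##.#..#
....#...##
..####....

Derivation:
Fill (1+0,3+0) = (1,3)
Fill (1+0,3+1) = (1,4)
Fill (1+1,3+1) = (2,4)
Fill (1+1,3+2) = (2,5)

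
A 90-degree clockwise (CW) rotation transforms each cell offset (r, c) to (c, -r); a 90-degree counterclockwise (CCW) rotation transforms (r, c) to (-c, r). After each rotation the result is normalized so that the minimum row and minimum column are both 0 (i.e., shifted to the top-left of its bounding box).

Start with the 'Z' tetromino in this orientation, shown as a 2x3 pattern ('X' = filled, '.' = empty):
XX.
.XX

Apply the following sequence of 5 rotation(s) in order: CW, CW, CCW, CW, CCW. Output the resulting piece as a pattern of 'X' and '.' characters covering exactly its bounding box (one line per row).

Answer: .X
XX
X.

Derivation:
Start:
XX.
.XX
After rotation 1 (CW):
.X
XX
X.
After rotation 2 (CW):
XX.
.XX
After rotation 3 (CCW):
.X
XX
X.
After rotation 4 (CW):
XX.
.XX
After rotation 5 (CCW):
.X
XX
X.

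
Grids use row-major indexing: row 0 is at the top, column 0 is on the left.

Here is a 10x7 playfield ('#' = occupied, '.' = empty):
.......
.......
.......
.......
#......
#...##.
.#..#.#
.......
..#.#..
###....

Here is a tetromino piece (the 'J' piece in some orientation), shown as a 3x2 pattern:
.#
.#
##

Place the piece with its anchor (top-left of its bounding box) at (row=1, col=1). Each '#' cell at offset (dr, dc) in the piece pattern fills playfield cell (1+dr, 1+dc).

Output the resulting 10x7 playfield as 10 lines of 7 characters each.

Fill (1+0,1+1) = (1,2)
Fill (1+1,1+1) = (2,2)
Fill (1+2,1+0) = (3,1)
Fill (1+2,1+1) = (3,2)

Answer: .......
..#....
..#....
.##....
#......
#...##.
.#..#.#
.......
..#.#..
###....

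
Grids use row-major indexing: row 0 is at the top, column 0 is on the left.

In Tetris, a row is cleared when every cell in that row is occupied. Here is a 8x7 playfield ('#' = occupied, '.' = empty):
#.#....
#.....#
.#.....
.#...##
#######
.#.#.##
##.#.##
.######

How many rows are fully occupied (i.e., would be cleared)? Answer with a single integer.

Check each row:
  row 0: 5 empty cells -> not full
  row 1: 5 empty cells -> not full
  row 2: 6 empty cells -> not full
  row 3: 4 empty cells -> not full
  row 4: 0 empty cells -> FULL (clear)
  row 5: 3 empty cells -> not full
  row 6: 2 empty cells -> not full
  row 7: 1 empty cell -> not full
Total rows cleared: 1

Answer: 1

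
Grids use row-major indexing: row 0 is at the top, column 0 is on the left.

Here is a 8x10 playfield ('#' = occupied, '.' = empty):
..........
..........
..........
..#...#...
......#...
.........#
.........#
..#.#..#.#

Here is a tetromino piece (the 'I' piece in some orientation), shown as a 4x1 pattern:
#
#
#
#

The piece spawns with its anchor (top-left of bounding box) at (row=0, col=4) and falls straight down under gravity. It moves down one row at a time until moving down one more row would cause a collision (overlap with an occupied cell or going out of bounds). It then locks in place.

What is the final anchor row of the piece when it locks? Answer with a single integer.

Spawn at (row=0, col=4). Try each row:
  row 0: fits
  row 1: fits
  row 2: fits
  row 3: fits
  row 4: blocked -> lock at row 3

Answer: 3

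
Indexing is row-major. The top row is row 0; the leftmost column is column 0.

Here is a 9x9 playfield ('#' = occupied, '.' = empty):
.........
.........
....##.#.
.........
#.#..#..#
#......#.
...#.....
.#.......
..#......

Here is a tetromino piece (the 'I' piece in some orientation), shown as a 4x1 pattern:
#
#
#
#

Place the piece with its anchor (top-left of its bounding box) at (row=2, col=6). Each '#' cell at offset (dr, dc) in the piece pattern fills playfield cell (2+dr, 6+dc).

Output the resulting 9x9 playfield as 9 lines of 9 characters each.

Fill (2+0,6+0) = (2,6)
Fill (2+1,6+0) = (3,6)
Fill (2+2,6+0) = (4,6)
Fill (2+3,6+0) = (5,6)

Answer: .........
.........
....####.
......#..
#.#..##.#
#.....##.
...#.....
.#.......
..#......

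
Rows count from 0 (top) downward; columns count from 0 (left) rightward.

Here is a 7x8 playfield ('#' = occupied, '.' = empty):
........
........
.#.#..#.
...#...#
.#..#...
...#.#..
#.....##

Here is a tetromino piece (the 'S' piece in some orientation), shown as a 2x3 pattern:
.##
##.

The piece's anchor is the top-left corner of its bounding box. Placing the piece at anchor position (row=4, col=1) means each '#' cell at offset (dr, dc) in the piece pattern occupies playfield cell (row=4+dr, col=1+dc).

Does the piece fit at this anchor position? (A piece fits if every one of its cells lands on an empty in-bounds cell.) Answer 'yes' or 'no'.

Check each piece cell at anchor (4, 1):
  offset (0,1) -> (4,2): empty -> OK
  offset (0,2) -> (4,3): empty -> OK
  offset (1,0) -> (5,1): empty -> OK
  offset (1,1) -> (5,2): empty -> OK
All cells valid: yes

Answer: yes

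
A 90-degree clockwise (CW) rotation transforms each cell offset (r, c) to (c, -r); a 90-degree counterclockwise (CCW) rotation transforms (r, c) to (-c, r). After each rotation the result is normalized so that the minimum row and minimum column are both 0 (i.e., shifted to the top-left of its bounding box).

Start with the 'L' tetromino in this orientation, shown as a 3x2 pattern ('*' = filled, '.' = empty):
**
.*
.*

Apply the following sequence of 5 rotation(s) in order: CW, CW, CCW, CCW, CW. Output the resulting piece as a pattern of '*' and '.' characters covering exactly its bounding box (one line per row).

Start:
**
.*
.*
After rotation 1 (CW):
..*
***
After rotation 2 (CW):
*.
*.
**
After rotation 3 (CCW):
..*
***
After rotation 4 (CCW):
**
.*
.*
After rotation 5 (CW):
..*
***

Answer: ..*
***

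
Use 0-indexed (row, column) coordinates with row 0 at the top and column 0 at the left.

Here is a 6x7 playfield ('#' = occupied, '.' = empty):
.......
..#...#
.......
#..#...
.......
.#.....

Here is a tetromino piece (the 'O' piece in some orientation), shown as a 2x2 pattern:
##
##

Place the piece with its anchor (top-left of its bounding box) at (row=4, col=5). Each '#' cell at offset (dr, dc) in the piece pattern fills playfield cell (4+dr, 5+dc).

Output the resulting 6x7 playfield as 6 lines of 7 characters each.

Answer: .......
..#...#
.......
#..#...
.....##
.#...##

Derivation:
Fill (4+0,5+0) = (4,5)
Fill (4+0,5+1) = (4,6)
Fill (4+1,5+0) = (5,5)
Fill (4+1,5+1) = (5,6)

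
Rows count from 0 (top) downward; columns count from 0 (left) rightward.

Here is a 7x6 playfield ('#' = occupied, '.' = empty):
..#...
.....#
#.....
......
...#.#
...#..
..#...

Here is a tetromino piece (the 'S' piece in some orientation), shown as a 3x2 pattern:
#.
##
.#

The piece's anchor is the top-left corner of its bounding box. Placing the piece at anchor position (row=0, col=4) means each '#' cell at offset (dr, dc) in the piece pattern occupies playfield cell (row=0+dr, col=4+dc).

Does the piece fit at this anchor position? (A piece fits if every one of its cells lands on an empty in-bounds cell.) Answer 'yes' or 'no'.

Answer: no

Derivation:
Check each piece cell at anchor (0, 4):
  offset (0,0) -> (0,4): empty -> OK
  offset (1,0) -> (1,4): empty -> OK
  offset (1,1) -> (1,5): occupied ('#') -> FAIL
  offset (2,1) -> (2,5): empty -> OK
All cells valid: no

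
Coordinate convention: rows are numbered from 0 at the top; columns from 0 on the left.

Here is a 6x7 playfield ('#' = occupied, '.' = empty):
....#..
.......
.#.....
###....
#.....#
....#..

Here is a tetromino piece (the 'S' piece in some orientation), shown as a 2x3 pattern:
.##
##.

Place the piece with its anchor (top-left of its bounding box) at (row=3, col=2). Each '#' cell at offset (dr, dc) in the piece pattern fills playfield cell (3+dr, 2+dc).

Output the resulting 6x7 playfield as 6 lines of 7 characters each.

Fill (3+0,2+1) = (3,3)
Fill (3+0,2+2) = (3,4)
Fill (3+1,2+0) = (4,2)
Fill (3+1,2+1) = (4,3)

Answer: ....#..
.......
.#.....
#####..
#.##..#
....#..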